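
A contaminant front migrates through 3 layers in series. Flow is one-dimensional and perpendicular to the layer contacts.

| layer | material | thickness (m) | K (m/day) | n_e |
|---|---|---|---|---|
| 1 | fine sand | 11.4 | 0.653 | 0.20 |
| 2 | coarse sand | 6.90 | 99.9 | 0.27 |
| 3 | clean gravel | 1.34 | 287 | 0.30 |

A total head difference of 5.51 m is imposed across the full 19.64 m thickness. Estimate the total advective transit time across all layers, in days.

With flow normal to the layers, continuity requires the same specific discharge q through every layer.
Σ(b_i/K_i) = 11.4/0.653 + 6.90/99.9 + 1.34/287 = 17.53 d.
q = Δh / Σ(b_i/K_i) = 5.51 / 17.53 = 0.3143 m/day.
In each layer the seepage velocity is v_i = q/n_i, so the layer transit time is t_i = b_i·n_i / q:
  layer 1 (fine sand): t_1 = 11.4 × 0.20 / 0.3143 = 7.254 d
  layer 2 (coarse sand): t_2 = 6.90 × 0.27 / 0.3143 = 5.928 d
  layer 3 (clean gravel): t_3 = 1.34 × 0.30 / 0.3143 = 1.279 d
Total t = Σ t_i = 14.46 days.

14.5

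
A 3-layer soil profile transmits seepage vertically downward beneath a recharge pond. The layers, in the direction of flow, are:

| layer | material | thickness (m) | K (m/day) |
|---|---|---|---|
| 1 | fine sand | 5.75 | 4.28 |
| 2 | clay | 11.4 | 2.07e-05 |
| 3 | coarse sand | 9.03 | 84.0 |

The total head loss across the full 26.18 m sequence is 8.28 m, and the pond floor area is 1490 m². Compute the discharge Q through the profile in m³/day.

0.0224

Flow is perpendicular to layering, so the layers act in series and the equivalent K is the thickness-weighted harmonic mean.
Total thickness L = 5.75 + 11.4 + 9.03 = 26.18 m.
Σ(b_i/K_i) = 5.75/4.28 + 11.4/2.07e-05 + 9.03/84.0 = 5.507e+05 d.
K_eq = L / Σ(b_i/K_i) = 26.18 / 5.507e+05 = 4.754e-05 m/day.
Q = K_eq · A · (Δh/L) = 4.754e-05 × 1490 × (8.28/26.18) = 0.02240 m³/day.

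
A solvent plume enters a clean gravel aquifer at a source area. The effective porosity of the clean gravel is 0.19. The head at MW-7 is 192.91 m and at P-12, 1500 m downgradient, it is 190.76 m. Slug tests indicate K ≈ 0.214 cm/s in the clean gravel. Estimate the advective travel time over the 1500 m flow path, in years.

2.94

Convert K: 0.214 cm/s × 864 = 184.9 m/day.
Hydraulic gradient i = (192.91 − 190.76) / 1500 = 2.15 / 1500 = 0.001433.
Darcy flux q = K · i = 184.9 × 0.001433 = 0.2650 m/day.
Seepage velocity v = q / n_e = 0.2650 / 0.19 = 1.395 m/day.
Travel time t = L / v = 1500 / 1.395 = 1075 days = 2.944 years.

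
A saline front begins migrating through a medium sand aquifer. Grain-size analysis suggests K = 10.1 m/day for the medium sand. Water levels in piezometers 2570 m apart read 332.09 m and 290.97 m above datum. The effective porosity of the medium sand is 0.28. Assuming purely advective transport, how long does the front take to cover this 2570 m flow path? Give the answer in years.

Hydraulic gradient i = (332.09 − 290.97) / 2570 = 41.12 / 2570 = 0.01600.
Darcy flux q = K · i = 10.10 × 0.01600 = 0.1616 m/day.
Seepage velocity v = q / n_e = 0.1616 / 0.28 = 0.5771 m/day.
Travel time t = L / v = 2570 / 0.5771 = 4453 days = 12.19 years.

12.2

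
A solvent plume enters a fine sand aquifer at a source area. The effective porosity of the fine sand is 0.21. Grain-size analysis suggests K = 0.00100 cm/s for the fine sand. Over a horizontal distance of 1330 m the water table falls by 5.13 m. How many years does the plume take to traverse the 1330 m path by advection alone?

Convert K: 0.00100 cm/s × 864 = 0.8640 m/day.
Hydraulic gradient i = Δh / L = 5.13 / 1330 = 0.003857.
Darcy flux q = K · i = 0.8640 × 0.003857 = 0.003333 m/day.
Seepage velocity v = q / n_e = 0.003333 / 0.21 = 0.01587 m/day.
Travel time t = L / v = 1330 / 0.01587 = 83809 days = 229.5 years.

229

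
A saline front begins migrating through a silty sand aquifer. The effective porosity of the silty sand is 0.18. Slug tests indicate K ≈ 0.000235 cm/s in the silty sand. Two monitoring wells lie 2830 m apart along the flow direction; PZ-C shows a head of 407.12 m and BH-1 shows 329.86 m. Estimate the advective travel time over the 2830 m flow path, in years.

252

Convert K: 0.000235 cm/s × 864 = 0.2030 m/day.
Hydraulic gradient i = (407.12 − 329.86) / 2830 = 77.26 / 2830 = 0.02730.
Darcy flux q = K · i = 0.2030 × 0.02730 = 0.005543 m/day.
Seepage velocity v = q / n_e = 0.005543 / 0.18 = 0.03079 m/day.
Travel time t = L / v = 2830 / 0.03079 = 91899 days = 251.6 years.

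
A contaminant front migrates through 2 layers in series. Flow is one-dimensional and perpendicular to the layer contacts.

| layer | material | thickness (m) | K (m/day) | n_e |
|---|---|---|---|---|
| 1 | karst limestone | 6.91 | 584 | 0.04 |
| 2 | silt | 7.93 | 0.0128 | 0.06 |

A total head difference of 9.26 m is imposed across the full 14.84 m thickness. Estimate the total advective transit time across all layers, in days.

With flow normal to the layers, continuity requires the same specific discharge q through every layer.
Σ(b_i/K_i) = 6.91/584 + 7.93/0.0128 = 619.5 d.
q = Δh / Σ(b_i/K_i) = 9.26 / 619.5 = 0.01495 m/day.
In each layer the seepage velocity is v_i = q/n_i, so the layer transit time is t_i = b_i·n_i / q:
  layer 1 (karst limestone): t_1 = 6.91 × 0.04 / 0.01495 = 18.49 d
  layer 2 (silt): t_2 = 7.93 × 0.06 / 0.01495 = 31.83 d
Total t = Σ t_i = 50.33 days.

50.3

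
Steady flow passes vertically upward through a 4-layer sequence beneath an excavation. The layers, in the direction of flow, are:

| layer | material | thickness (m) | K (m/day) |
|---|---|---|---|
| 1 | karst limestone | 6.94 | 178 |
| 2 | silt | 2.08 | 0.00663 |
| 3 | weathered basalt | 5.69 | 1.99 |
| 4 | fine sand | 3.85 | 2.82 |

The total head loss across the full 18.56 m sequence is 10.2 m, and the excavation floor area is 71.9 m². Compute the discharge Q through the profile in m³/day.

2.31

Flow is perpendicular to layering, so the layers act in series and the equivalent K is the thickness-weighted harmonic mean.
Total thickness L = 6.94 + 2.08 + 5.69 + 3.85 = 18.56 m.
Σ(b_i/K_i) = 6.94/178 + 2.08/0.00663 + 5.69/1.99 + 3.85/2.82 = 318.0 d.
K_eq = L / Σ(b_i/K_i) = 18.56 / 318.0 = 0.05837 m/day.
Q = K_eq · A · (Δh/L) = 0.05837 × 71.9 × (10.2/18.56) = 2.306 m³/day.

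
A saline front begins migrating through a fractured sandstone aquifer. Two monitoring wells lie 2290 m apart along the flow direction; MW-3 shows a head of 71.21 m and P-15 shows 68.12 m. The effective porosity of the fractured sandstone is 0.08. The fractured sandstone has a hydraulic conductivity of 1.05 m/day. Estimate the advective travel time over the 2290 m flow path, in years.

354

Hydraulic gradient i = (71.21 − 68.12) / 2290 = 3.09 / 2290 = 0.001349.
Darcy flux q = K · i = 1.050 × 0.001349 = 0.001417 m/day.
Seepage velocity v = q / n_e = 0.001417 / 0.08 = 0.01771 m/day.
Travel time t = L / v = 2290 / 0.01771 = 1.293e+05 days = 354.0 years.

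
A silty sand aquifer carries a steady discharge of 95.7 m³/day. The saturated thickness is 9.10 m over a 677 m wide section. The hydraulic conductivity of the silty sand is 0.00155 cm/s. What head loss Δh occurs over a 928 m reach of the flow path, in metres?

10.8

Convert K: 0.00155 cm/s × 864 = 1.339 m/day.
Cross-sectional area A = 677 × 9.10 = 6161 m².
From Q = K·A·i, i = Q / (K·A) = 95.7 / (1.339 × 6161) = 0.01160.
Head loss Δh = i · L = 0.01160 × 928 = 10.76 m.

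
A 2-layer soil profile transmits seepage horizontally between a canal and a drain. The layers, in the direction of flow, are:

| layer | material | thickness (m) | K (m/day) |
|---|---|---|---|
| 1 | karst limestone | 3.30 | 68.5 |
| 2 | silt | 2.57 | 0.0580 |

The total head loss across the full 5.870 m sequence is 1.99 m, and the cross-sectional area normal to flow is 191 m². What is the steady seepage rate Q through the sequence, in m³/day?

8.57

Flow is perpendicular to layering, so the layers act in series and the equivalent K is the thickness-weighted harmonic mean.
Total thickness L = 3.30 + 2.57 = 5.870 m.
Σ(b_i/K_i) = 3.30/68.5 + 2.57/0.0580 = 44.36 d.
K_eq = L / Σ(b_i/K_i) = 5.870 / 44.36 = 0.1323 m/day.
Q = K_eq · A · (Δh/L) = 0.1323 × 191 × (1.99/5.870) = 8.569 m³/day.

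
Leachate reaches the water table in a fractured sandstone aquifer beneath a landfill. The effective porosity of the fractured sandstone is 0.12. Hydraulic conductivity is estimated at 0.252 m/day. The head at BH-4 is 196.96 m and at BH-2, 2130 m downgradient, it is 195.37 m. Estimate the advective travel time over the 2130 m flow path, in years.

Hydraulic gradient i = (196.96 − 195.37) / 2130 = 1.59 / 2130 = 0.0007465.
Darcy flux q = K · i = 0.2520 × 0.0007465 = 0.0001881 m/day.
Seepage velocity v = q / n_e = 0.0001881 / 0.12 = 0.001568 m/day.
Travel time t = L / v = 2130 / 0.001568 = 1.359e+06 days = 3720 years.

3720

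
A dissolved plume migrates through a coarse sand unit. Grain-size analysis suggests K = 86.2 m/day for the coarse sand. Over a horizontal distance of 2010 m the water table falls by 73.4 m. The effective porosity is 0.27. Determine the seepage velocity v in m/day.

Hydraulic gradient i = Δh / L = 73.4 / 2010 = 0.03652.
Darcy flux q = K · i = 86.20 × 0.03652 = 3.148 m/day.
Seepage velocity v = q / n_e = 3.148 / 0.27 = 11.66 m/day.

11.7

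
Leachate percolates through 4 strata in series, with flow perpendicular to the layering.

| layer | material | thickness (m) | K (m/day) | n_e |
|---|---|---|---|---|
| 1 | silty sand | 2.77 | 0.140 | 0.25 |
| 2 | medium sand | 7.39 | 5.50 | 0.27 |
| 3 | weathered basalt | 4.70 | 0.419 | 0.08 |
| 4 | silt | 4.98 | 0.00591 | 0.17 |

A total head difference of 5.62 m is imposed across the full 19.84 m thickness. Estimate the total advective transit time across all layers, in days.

With flow normal to the layers, continuity requires the same specific discharge q through every layer.
Σ(b_i/K_i) = 2.77/0.140 + 7.39/5.50 + 4.70/0.419 + 4.98/0.00591 = 875.0 d.
q = Δh / Σ(b_i/K_i) = 5.62 / 875.0 = 0.006423 m/day.
In each layer the seepage velocity is v_i = q/n_i, so the layer transit time is t_i = b_i·n_i / q:
  layer 1 (silty sand): t_1 = 2.77 × 0.25 / 0.006423 = 107.8 d
  layer 2 (medium sand): t_2 = 7.39 × 0.27 / 0.006423 = 310.7 d
  layer 3 (weathered basalt): t_3 = 4.70 × 0.08 / 0.006423 = 58.54 d
  layer 4 (silt): t_4 = 4.98 × 0.17 / 0.006423 = 131.8 d
Total t = Σ t_i = 608.8 days.

609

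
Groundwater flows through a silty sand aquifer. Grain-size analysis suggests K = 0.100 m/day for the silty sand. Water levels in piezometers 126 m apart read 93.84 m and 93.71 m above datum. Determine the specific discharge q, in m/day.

Hydraulic gradient i = (93.84 − 93.71) / 126 = 0.13 / 126 = 0.001032.
Specific discharge q = K · i = 0.1000 × 0.001032 = 0.0001032 m/day.

0.000103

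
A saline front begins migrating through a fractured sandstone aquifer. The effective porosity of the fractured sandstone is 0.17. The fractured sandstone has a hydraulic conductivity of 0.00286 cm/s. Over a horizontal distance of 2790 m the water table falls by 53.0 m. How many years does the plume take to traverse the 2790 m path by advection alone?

Convert K: 0.00286 cm/s × 864 = 2.471 m/day.
Hydraulic gradient i = Δh / L = 53.0 / 2790 = 0.01900.
Darcy flux q = K · i = 2.471 × 0.01900 = 0.04694 m/day.
Seepage velocity v = q / n_e = 0.04694 / 0.17 = 0.2761 m/day.
Travel time t = L / v = 2790 / 0.2761 = 10104 days = 27.66 years.

27.7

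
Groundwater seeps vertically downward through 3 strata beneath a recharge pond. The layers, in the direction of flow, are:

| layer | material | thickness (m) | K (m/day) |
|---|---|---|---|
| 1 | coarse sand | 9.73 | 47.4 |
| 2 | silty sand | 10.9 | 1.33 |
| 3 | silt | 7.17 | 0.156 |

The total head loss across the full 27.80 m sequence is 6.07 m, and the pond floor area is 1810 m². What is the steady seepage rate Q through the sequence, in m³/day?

202

Flow is perpendicular to layering, so the layers act in series and the equivalent K is the thickness-weighted harmonic mean.
Total thickness L = 9.73 + 10.9 + 7.17 = 27.80 m.
Σ(b_i/K_i) = 9.73/47.4 + 10.9/1.33 + 7.17/0.156 = 54.36 d.
K_eq = L / Σ(b_i/K_i) = 27.80 / 54.36 = 0.5114 m/day.
Q = K_eq · A · (Δh/L) = 0.5114 × 1810 × (6.07/27.80) = 202.1 m³/day.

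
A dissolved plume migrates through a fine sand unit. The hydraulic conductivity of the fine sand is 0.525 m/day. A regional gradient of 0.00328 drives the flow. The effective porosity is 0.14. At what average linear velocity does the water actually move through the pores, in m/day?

Hydraulic gradient i = 0.00328.
Darcy flux q = K · i = 0.5250 × 0.003280 = 0.001722 m/day.
Seepage velocity v = q / n_e = 0.001722 / 0.14 = 0.01230 m/day.

0.0123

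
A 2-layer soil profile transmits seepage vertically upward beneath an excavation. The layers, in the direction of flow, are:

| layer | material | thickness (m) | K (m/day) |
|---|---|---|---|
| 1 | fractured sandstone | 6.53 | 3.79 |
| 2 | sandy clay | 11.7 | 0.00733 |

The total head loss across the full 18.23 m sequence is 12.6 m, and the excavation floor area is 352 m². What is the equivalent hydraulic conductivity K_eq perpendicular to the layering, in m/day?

0.0114

Flow is perpendicular to layering, so the layers act in series and the equivalent K is the thickness-weighted harmonic mean.
Total thickness L = 6.53 + 11.7 = 18.23 m.
Σ(b_i/K_i) = 6.53/3.79 + 11.7/0.00733 = 1598 d.
K_eq = L / Σ(b_i/K_i) = 18.23 / 1598 = 0.01141 m/day.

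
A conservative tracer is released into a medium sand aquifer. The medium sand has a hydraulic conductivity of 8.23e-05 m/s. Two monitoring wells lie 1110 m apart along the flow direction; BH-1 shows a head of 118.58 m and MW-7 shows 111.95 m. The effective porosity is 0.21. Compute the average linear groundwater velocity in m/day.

Convert K: 8.23e-05 m/s × 86400 = 7.111 m/day.
Hydraulic gradient i = (118.58 − 111.95) / 1110 = 6.63 / 1110 = 0.005973.
Darcy flux q = K · i = 7.111 × 0.005973 = 0.04247 m/day.
Seepage velocity v = q / n_e = 0.04247 / 0.21 = 0.2022 m/day.

0.202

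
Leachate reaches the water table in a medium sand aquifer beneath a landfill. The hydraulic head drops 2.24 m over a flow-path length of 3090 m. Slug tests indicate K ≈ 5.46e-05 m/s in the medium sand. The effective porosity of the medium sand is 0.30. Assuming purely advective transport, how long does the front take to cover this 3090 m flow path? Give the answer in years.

742

Convert K: 5.46e-05 m/s × 86400 = 4.717 m/day.
Hydraulic gradient i = Δh / L = 2.24 / 3090 = 0.0007249.
Darcy flux q = K · i = 4.717 × 0.0007249 = 0.003420 m/day.
Seepage velocity v = q / n_e = 0.003420 / 0.30 = 0.01140 m/day.
Travel time t = L / v = 3090 / 0.01140 = 2.711e+05 days = 742.2 years.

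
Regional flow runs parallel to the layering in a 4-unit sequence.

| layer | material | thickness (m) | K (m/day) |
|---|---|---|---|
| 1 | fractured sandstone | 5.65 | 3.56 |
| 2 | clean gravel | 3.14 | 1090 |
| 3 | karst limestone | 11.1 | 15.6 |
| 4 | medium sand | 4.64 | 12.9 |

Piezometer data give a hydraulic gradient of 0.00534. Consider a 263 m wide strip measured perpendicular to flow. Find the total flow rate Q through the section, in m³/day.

Flow is parallel to layering, so each bed carries its own Darcy discharge and the transmissivities add.
Σ(K_i·b_i) = 3.56×5.65 + 1090×3.14 + 15.6×11.1 + 12.9×4.64 = 3676 m²/day.
Hydraulic gradient i = 0.00534.
Q = Σ(K_i·b_i) · W · i = 3676 × 263 × 0.005340 = 5162 m³/day.

5160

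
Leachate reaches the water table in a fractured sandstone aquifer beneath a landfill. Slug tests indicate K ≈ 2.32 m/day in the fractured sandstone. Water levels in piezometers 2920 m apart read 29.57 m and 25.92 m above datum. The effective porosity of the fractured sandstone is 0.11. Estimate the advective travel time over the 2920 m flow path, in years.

Hydraulic gradient i = (29.57 − 25.92) / 2920 = 3.65 / 2920 = 0.001250.
Darcy flux q = K · i = 2.320 × 0.001250 = 0.002900 m/day.
Seepage velocity v = q / n_e = 0.002900 / 0.11 = 0.02636 m/day.
Travel time t = L / v = 2920 / 0.02636 = 1.108e+05 days = 303.2 years.

303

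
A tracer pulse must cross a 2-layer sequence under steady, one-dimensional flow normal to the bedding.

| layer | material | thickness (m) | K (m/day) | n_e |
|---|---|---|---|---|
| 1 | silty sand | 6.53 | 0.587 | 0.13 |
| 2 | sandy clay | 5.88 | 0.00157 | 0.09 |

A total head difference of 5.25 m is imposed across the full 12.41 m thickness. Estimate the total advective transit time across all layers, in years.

With flow normal to the layers, continuity requires the same specific discharge q through every layer.
Σ(b_i/K_i) = 6.53/0.587 + 5.88/0.00157 = 3756 d.
q = Δh / Σ(b_i/K_i) = 5.25 / 3756 = 0.001398 m/day.
In each layer the seepage velocity is v_i = q/n_i, so the layer transit time is t_i = b_i·n_i / q:
  layer 1 (silty sand): t_1 = 6.53 × 0.13 / 0.001398 = 607.4 d
  layer 2 (sandy clay): t_2 = 5.88 × 0.09 / 0.001398 = 378.6 d
Total t = Σ t_i = 986.0 days = 2.700 years.

2.70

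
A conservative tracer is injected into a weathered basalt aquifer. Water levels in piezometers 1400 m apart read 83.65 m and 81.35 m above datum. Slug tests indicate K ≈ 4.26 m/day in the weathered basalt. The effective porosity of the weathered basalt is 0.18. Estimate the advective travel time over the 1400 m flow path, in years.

Hydraulic gradient i = (83.65 − 81.35) / 1400 = 2.3 / 1400 = 0.001643.
Darcy flux q = K · i = 4.260 × 0.001643 = 0.006999 m/day.
Seepage velocity v = q / n_e = 0.006999 / 0.18 = 0.03888 m/day.
Travel time t = L / v = 1400 / 0.03888 = 36007 days = 98.58 years.

98.6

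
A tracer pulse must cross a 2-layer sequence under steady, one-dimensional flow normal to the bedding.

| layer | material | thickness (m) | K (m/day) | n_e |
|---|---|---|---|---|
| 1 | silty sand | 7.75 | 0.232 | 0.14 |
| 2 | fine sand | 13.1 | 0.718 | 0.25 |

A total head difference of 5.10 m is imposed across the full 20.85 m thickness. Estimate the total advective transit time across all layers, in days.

44.2

With flow normal to the layers, continuity requires the same specific discharge q through every layer.
Σ(b_i/K_i) = 7.75/0.232 + 13.1/0.718 = 51.65 d.
q = Δh / Σ(b_i/K_i) = 5.10 / 51.65 = 0.09874 m/day.
In each layer the seepage velocity is v_i = q/n_i, so the layer transit time is t_i = b_i·n_i / q:
  layer 1 (silty sand): t_1 = 7.75 × 0.14 / 0.09874 = 10.99 d
  layer 2 (fine sand): t_2 = 13.1 × 0.25 / 0.09874 = 33.17 d
Total t = Σ t_i = 44.16 days.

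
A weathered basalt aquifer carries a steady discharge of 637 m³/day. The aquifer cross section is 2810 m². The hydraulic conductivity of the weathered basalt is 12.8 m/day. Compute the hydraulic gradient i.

From Q = K·A·i, i = Q / (K·A) = 637 / (12.80 × 2810) = 0.01771.

0.0177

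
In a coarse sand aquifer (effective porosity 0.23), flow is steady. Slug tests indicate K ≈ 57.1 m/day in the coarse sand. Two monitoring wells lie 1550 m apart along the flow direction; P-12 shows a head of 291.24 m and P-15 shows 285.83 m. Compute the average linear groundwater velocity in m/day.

Hydraulic gradient i = (291.24 − 285.83) / 1550 = 5.41 / 1550 = 0.003490.
Darcy flux q = K · i = 57.10 × 0.003490 = 0.1993 m/day.
Seepage velocity v = q / n_e = 0.1993 / 0.23 = 0.8665 m/day.

0.867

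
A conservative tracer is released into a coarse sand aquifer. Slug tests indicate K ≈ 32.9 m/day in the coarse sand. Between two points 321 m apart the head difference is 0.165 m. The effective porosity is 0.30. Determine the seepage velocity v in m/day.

Hydraulic gradient i = Δh / L = 0.165 / 321 = 0.0005140.
Darcy flux q = K · i = 32.90 × 0.0005140 = 0.01691 m/day.
Seepage velocity v = q / n_e = 0.01691 / 0.30 = 0.05637 m/day.

0.0564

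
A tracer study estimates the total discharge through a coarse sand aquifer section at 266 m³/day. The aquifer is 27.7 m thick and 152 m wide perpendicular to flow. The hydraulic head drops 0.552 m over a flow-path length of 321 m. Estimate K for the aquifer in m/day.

Cross-sectional area A = 152 × 27.7 = 4210 m².
Hydraulic gradient i = Δh / L = 0.552 / 321 = 0.001720.
From Q = K·A·i, K = Q / (A·i) = 266 / (4210 × 0.001720) = 36.74 m/day.

36.7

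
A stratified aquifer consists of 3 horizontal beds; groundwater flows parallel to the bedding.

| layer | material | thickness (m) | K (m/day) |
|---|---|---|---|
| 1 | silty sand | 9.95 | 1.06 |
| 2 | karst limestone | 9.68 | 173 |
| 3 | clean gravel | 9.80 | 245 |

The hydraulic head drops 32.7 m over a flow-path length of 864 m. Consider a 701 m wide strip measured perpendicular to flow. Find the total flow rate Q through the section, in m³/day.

108000

Flow is parallel to layering, so each bed carries its own Darcy discharge and the transmissivities add.
Σ(K_i·b_i) = 1.06×9.95 + 173×9.68 + 245×9.80 = 4086 m²/day.
Hydraulic gradient i = Δh / L = 32.7 / 864 = 0.03785.
Q = Σ(K_i·b_i) · W · i = 4086 × 701 × 0.03785 = 1.084e+05 m³/day.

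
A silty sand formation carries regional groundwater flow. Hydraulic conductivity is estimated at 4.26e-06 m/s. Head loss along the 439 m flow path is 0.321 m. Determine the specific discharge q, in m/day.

Convert K: 4.26e-06 m/s × 86400 = 0.3681 m/day.
Hydraulic gradient i = Δh / L = 0.321 / 439 = 0.0007312.
Specific discharge q = K · i = 0.3681 × 0.0007312 = 0.0002691 m/day.

0.000269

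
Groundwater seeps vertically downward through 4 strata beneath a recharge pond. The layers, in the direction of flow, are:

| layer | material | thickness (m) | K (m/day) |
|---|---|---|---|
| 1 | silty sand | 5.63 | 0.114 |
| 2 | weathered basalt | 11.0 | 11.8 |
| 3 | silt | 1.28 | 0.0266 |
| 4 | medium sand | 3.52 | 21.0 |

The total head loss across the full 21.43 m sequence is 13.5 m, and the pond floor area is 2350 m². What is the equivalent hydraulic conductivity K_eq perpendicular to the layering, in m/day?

0.217

Flow is perpendicular to layering, so the layers act in series and the equivalent K is the thickness-weighted harmonic mean.
Total thickness L = 5.63 + 11.0 + 1.28 + 3.52 = 21.43 m.
Σ(b_i/K_i) = 5.63/0.114 + 11.0/11.8 + 1.28/0.0266 + 3.52/21.0 = 98.61 d.
K_eq = L / Σ(b_i/K_i) = 21.43 / 98.61 = 0.2173 m/day.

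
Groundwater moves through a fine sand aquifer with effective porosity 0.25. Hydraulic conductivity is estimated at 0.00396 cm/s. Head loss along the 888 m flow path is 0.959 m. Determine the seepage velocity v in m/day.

Convert K: 0.00396 cm/s × 864 = 3.421 m/day.
Hydraulic gradient i = Δh / L = 0.959 / 888 = 0.001080.
Darcy flux q = K · i = 3.421 × 0.001080 = 0.003695 m/day.
Seepage velocity v = q / n_e = 0.003695 / 0.25 = 0.01478 m/day.

0.0148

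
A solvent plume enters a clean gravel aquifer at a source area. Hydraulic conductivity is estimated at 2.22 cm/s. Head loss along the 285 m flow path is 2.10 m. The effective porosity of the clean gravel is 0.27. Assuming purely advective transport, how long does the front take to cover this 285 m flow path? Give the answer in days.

Convert K: 2.22 cm/s × 864 = 1918 m/day.
Hydraulic gradient i = Δh / L = 2.10 / 285 = 0.007368.
Darcy flux q = K · i = 1918 × 0.007368 = 14.13 m/day.
Seepage velocity v = q / n_e = 14.13 / 0.27 = 52.35 m/day.
Travel time t = L / v = 285 / 52.35 = 5.445 days.

5.44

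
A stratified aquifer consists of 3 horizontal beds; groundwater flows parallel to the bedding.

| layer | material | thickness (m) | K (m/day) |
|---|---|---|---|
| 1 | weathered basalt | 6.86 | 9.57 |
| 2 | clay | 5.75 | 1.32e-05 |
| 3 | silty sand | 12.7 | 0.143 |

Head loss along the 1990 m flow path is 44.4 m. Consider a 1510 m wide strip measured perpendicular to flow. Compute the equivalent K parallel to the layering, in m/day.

Flow is parallel to layering, so each bed carries its own Darcy discharge and the transmissivities add.
Σ(K_i·b_i) = 9.57×6.86 + 1.32e-05×5.75 + 0.143×12.7 = 67.47 m²/day.
Total thickness b = 25.31 m, so K_eq = Σ(K_i·b_i)/b = 2.666 m/day.

2.67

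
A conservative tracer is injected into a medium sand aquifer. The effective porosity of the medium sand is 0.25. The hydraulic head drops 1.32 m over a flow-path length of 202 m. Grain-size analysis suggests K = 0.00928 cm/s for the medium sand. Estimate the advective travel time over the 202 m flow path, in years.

Convert K: 0.00928 cm/s × 864 = 8.018 m/day.
Hydraulic gradient i = Δh / L = 1.32 / 202 = 0.006535.
Darcy flux q = K · i = 8.018 × 0.006535 = 0.05239 m/day.
Seepage velocity v = q / n_e = 0.05239 / 0.25 = 0.2096 m/day.
Travel time t = L / v = 202 / 0.2096 = 963.8 days = 2.639 years.

2.64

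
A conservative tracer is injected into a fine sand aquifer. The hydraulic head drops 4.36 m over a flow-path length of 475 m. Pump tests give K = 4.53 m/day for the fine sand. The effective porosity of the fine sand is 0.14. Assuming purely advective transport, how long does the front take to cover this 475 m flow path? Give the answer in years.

Hydraulic gradient i = Δh / L = 4.36 / 475 = 0.009179.
Darcy flux q = K · i = 4.530 × 0.009179 = 0.04158 m/day.
Seepage velocity v = q / n_e = 0.04158 / 0.14 = 0.2970 m/day.
Travel time t = L / v = 475 / 0.2970 = 1599 days = 4.379 years.

4.38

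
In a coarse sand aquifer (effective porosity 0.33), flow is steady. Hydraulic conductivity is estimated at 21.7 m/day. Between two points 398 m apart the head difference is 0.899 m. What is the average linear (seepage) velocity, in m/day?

Hydraulic gradient i = Δh / L = 0.899 / 398 = 0.002259.
Darcy flux q = K · i = 21.70 × 0.002259 = 0.04902 m/day.
Seepage velocity v = q / n_e = 0.04902 / 0.33 = 0.1485 m/day.

0.149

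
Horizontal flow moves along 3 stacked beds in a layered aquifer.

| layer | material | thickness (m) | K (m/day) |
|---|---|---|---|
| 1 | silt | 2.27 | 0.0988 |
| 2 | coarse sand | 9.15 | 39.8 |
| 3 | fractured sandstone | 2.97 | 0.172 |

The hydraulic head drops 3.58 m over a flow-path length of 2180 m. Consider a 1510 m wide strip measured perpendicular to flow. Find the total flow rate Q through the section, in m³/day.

Flow is parallel to layering, so each bed carries its own Darcy discharge and the transmissivities add.
Σ(K_i·b_i) = 0.0988×2.27 + 39.8×9.15 + 0.172×2.97 = 364.9 m²/day.
Hydraulic gradient i = Δh / L = 3.58 / 2180 = 0.001642.
Q = Σ(K_i·b_i) · W · i = 364.9 × 1510 × 0.001642 = 904.9 m³/day.

905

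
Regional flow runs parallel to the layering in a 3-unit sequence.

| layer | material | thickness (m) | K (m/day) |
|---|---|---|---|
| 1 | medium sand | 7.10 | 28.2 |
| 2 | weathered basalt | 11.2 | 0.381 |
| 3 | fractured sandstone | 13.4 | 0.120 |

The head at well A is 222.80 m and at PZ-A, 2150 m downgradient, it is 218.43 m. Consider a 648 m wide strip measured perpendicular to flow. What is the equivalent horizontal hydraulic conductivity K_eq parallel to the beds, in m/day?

6.50

Flow is parallel to layering, so each bed carries its own Darcy discharge and the transmissivities add.
Σ(K_i·b_i) = 28.2×7.10 + 0.381×11.2 + 0.120×13.4 = 206.1 m²/day.
Total thickness b = 31.70 m, so K_eq = Σ(K_i·b_i)/b = 6.501 m/day.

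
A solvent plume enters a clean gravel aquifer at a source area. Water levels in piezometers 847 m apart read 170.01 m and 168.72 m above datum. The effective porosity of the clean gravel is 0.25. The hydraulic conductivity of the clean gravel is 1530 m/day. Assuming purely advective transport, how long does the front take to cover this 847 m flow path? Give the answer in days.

90.9

Hydraulic gradient i = (170.01 − 168.72) / 847 = 1.29 / 847 = 0.001523.
Darcy flux q = K · i = 1530 × 0.001523 = 2.330 m/day.
Seepage velocity v = q / n_e = 2.330 / 0.25 = 9.321 m/day.
Travel time t = L / v = 847 / 9.321 = 90.87 days.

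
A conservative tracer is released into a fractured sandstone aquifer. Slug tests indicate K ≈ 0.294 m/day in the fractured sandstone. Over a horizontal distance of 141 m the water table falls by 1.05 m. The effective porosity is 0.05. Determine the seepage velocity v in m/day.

Hydraulic gradient i = Δh / L = 1.05 / 141 = 0.007447.
Darcy flux q = K · i = 0.2940 × 0.007447 = 0.002189 m/day.
Seepage velocity v = q / n_e = 0.002189 / 0.05 = 0.04379 m/day.

0.0438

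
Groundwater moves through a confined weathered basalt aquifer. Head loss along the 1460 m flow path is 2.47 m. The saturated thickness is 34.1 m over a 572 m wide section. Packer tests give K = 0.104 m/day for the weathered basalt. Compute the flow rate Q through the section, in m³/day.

3.43

Cross-sectional area A = 572 × 34.1 = 19505 m².
Hydraulic gradient i = Δh / L = 2.47 / 1460 = 0.001692.
Darcy's law: Q = K · A · i = 0.1040 × 19505 × 0.001692 = 3.432 m³/day.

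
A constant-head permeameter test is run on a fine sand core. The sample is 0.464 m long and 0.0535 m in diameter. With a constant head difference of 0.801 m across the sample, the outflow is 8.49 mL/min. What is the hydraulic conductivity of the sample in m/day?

Cross-sectional area A = π·(d/2)² = π × (0.0535/2)² = 0.002248 m².
Convert discharge: 8.49 mL/min = 1.415e-07 m³/s.
Darcy's law rearranged: K = Q·L / (A·Δh) = 1.415e-07 × 0.464 / (0.002248 × 0.801) = 3.646e-05 m/s = 3.150 m/day.

3.15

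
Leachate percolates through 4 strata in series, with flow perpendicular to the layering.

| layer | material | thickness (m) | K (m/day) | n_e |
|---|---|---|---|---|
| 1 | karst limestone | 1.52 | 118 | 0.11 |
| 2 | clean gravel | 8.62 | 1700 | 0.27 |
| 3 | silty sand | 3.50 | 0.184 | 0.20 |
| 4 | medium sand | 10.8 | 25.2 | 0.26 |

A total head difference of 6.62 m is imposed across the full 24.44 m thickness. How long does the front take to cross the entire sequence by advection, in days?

17.7

With flow normal to the layers, continuity requires the same specific discharge q through every layer.
Σ(b_i/K_i) = 1.52/118 + 8.62/1700 + 3.50/0.184 + 10.8/25.2 = 19.47 d.
q = Δh / Σ(b_i/K_i) = 6.62 / 19.47 = 0.3400 m/day.
In each layer the seepage velocity is v_i = q/n_i, so the layer transit time is t_i = b_i·n_i / q:
  layer 1 (karst limestone): t_1 = 1.52 × 0.11 / 0.3400 = 0.4917 d
  layer 2 (clean gravel): t_2 = 8.62 × 0.27 / 0.3400 = 6.844 d
  layer 3 (silty sand): t_3 = 3.50 × 0.20 / 0.3400 = 2.059 d
  layer 4 (medium sand): t_4 = 10.8 × 0.26 / 0.3400 = 8.258 d
Total t = Σ t_i = 17.65 days.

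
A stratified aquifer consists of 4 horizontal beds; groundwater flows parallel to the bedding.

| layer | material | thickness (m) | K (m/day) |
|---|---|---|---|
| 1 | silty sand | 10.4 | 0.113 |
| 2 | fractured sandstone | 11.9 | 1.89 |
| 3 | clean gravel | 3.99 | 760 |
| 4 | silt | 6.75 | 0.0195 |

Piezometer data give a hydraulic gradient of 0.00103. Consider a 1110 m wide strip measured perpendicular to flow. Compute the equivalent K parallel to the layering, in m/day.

92.5

Flow is parallel to layering, so each bed carries its own Darcy discharge and the transmissivities add.
Σ(K_i·b_i) = 0.113×10.4 + 1.89×11.9 + 760×3.99 + 0.0195×6.75 = 3056 m²/day.
Total thickness b = 33.04 m, so K_eq = Σ(K_i·b_i)/b = 92.50 m/day.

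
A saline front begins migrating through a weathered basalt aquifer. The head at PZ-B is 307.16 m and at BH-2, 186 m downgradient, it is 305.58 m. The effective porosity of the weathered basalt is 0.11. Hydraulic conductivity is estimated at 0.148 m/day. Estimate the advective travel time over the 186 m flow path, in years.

44.6

Hydraulic gradient i = (307.16 − 305.58) / 186 = 1.58 / 186 = 0.008495.
Darcy flux q = K · i = 0.1480 × 0.008495 = 0.001257 m/day.
Seepage velocity v = q / n_e = 0.001257 / 0.11 = 0.01143 m/day.
Travel time t = L / v = 186 / 0.01143 = 16274 days = 44.56 years.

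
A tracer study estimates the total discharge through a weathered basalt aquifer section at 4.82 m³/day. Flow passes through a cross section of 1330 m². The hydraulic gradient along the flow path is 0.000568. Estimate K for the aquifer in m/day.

Hydraulic gradient i = 0.000568.
From Q = K·A·i, K = Q / (A·i) = 4.82 / (1330 × 0.0005680) = 6.380 m/day.

6.38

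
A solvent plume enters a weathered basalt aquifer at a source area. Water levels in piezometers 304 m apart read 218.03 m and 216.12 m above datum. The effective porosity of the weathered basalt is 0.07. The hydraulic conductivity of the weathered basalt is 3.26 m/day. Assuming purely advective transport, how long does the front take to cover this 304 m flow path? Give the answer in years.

2.84

Hydraulic gradient i = (218.03 − 216.12) / 304 = 1.91 / 304 = 0.006283.
Darcy flux q = K · i = 3.260 × 0.006283 = 0.02048 m/day.
Seepage velocity v = q / n_e = 0.02048 / 0.07 = 0.2926 m/day.
Travel time t = L / v = 304 / 0.2926 = 1039 days = 2.844 years.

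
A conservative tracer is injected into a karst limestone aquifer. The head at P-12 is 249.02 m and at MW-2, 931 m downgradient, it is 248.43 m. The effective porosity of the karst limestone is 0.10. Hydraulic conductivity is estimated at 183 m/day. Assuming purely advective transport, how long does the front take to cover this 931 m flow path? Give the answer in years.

2.20

Hydraulic gradient i = (249.02 − 248.43) / 931 = 0.59 / 931 = 0.0006337.
Darcy flux q = K · i = 183.0 × 0.0006337 = 0.1160 m/day.
Seepage velocity v = q / n_e = 0.1160 / 0.10 = 1.160 m/day.
Travel time t = L / v = 931 / 1.160 = 802.8 days = 2.198 years.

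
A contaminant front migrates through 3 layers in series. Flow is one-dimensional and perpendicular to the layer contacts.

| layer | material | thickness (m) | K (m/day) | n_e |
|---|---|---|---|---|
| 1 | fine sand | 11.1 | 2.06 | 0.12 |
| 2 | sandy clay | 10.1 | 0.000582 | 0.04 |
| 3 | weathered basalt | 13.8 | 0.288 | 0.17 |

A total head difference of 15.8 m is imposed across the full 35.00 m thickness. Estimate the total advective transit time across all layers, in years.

With flow normal to the layers, continuity requires the same specific discharge q through every layer.
Σ(b_i/K_i) = 11.1/2.06 + 10.1/0.000582 + 13.8/0.288 = 17407 d.
q = Δh / Σ(b_i/K_i) = 15.8 / 17407 = 0.0009077 m/day.
In each layer the seepage velocity is v_i = q/n_i, so the layer transit time is t_i = b_i·n_i / q:
  layer 1 (fine sand): t_1 = 11.1 × 0.12 / 0.0009077 = 1467 d
  layer 2 (sandy clay): t_2 = 10.1 × 0.04 / 0.0009077 = 445.1 d
  layer 3 (weathered basalt): t_3 = 13.8 × 0.17 / 0.0009077 = 2585 d
Total t = Σ t_i = 4497 days = 12.31 years.

12.3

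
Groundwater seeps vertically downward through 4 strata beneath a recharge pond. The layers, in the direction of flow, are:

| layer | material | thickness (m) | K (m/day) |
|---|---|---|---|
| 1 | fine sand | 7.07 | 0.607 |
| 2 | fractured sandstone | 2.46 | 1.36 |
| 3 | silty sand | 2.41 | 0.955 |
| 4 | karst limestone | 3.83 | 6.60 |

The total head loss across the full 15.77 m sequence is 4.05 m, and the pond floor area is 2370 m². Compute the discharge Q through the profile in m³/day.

580

Flow is perpendicular to layering, so the layers act in series and the equivalent K is the thickness-weighted harmonic mean.
Total thickness L = 7.07 + 2.46 + 2.41 + 3.83 = 15.77 m.
Σ(b_i/K_i) = 7.07/0.607 + 2.46/1.36 + 2.41/0.955 + 3.83/6.60 = 16.56 d.
K_eq = L / Σ(b_i/K_i) = 15.77 / 16.56 = 0.9523 m/day.
Q = K_eq · A · (Δh/L) = 0.9523 × 2370 × (4.05/15.77) = 579.6 m³/day.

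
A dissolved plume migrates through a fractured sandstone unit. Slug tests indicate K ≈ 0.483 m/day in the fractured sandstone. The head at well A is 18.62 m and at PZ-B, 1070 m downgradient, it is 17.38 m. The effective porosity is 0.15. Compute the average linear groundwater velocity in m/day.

Hydraulic gradient i = (18.62 − 17.38) / 1070 = 1.24 / 1070 = 0.001159.
Darcy flux q = K · i = 0.4830 × 0.001159 = 0.0005597 m/day.
Seepage velocity v = q / n_e = 0.0005597 / 0.15 = 0.003732 m/day.

0.00373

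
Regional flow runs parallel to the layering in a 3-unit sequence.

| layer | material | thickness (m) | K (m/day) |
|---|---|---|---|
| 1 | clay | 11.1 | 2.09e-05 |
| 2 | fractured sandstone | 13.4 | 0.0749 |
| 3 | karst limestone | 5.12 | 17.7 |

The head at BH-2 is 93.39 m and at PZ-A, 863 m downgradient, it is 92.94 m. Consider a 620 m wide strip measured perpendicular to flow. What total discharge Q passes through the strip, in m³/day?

29.6

Flow is parallel to layering, so each bed carries its own Darcy discharge and the transmissivities add.
Σ(K_i·b_i) = 2.09e-05×11.1 + 0.0749×13.4 + 17.7×5.12 = 91.63 m²/day.
Hydraulic gradient i = (93.39 − 92.94) / 863 = 0.45 / 863 = 0.0005214.
Q = Σ(K_i·b_i) · W · i = 91.63 × 620 × 0.0005214 = 29.62 m³/day.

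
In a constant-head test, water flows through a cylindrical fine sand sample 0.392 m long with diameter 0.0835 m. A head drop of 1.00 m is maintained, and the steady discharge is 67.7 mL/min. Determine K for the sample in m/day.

Cross-sectional area A = π·(d/2)² = π × (0.0835/2)² = 0.005476 m².
Convert discharge: 67.7 mL/min = 1.128e-06 m³/s.
Darcy's law rearranged: K = Q·L / (A·Δh) = 1.128e-06 × 0.392 / (0.005476 × 1.00) = 8.077e-05 m/s = 6.979 m/day.

6.98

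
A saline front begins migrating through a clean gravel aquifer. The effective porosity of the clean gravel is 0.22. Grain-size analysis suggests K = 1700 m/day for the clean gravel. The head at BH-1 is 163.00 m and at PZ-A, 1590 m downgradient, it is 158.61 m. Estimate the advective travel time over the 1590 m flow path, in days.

74.5

Hydraulic gradient i = (163.00 − 158.61) / 1590 = 4.39 / 1590 = 0.002761.
Darcy flux q = K · i = 1700 × 0.002761 = 4.694 m/day.
Seepage velocity v = q / n_e = 4.694 / 0.22 = 21.34 m/day.
Travel time t = L / v = 1590 / 21.34 = 74.53 days.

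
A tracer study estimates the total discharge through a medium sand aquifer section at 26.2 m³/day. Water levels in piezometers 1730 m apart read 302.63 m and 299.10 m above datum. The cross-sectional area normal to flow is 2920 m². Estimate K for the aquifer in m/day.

Hydraulic gradient i = (302.63 − 299.10) / 1730 = 3.53 / 1730 = 0.002040.
From Q = K·A·i, K = Q / (A·i) = 26.2 / (2920 × 0.002040) = 4.397 m/day.

4.40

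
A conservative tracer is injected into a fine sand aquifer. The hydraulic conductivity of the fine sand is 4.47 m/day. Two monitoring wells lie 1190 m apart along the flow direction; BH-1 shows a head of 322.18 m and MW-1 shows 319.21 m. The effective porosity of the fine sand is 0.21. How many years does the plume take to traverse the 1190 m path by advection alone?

Hydraulic gradient i = (322.18 − 319.21) / 1190 = 2.97 / 1190 = 0.002496.
Darcy flux q = K · i = 4.470 × 0.002496 = 0.01116 m/day.
Seepage velocity v = q / n_e = 0.01116 / 0.21 = 0.05312 m/day.
Travel time t = L / v = 1190 / 0.05312 = 22400 days = 61.33 years.

61.3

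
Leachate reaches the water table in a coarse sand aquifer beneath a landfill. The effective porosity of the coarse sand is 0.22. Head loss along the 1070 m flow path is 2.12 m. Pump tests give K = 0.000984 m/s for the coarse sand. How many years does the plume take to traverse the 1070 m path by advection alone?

Convert K: 0.000984 m/s × 86400 = 85.02 m/day.
Hydraulic gradient i = Δh / L = 2.12 / 1070 = 0.001981.
Darcy flux q = K · i = 85.02 × 0.001981 = 0.1684 m/day.
Seepage velocity v = q / n_e = 0.1684 / 0.22 = 0.7657 m/day.
Travel time t = L / v = 1070 / 0.7657 = 1397 days = 3.826 years.

3.83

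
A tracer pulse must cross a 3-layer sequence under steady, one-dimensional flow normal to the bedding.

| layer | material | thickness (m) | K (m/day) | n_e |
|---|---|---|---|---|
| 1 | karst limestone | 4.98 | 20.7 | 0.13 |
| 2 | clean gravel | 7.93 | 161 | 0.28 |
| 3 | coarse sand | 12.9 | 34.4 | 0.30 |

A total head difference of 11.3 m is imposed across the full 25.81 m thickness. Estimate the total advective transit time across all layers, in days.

With flow normal to the layers, continuity requires the same specific discharge q through every layer.
Σ(b_i/K_i) = 4.98/20.7 + 7.93/161 + 12.9/34.4 = 0.6648 d.
q = Δh / Σ(b_i/K_i) = 11.3 / 0.6648 = 17.00 m/day.
In each layer the seepage velocity is v_i = q/n_i, so the layer transit time is t_i = b_i·n_i / q:
  layer 1 (karst limestone): t_1 = 4.98 × 0.13 / 17.00 = 0.03809 d
  layer 2 (clean gravel): t_2 = 7.93 × 0.28 / 17.00 = 0.1306 d
  layer 3 (coarse sand): t_3 = 12.9 × 0.30 / 17.00 = 0.2277 d
Total t = Σ t_i = 0.3964 days.

0.396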